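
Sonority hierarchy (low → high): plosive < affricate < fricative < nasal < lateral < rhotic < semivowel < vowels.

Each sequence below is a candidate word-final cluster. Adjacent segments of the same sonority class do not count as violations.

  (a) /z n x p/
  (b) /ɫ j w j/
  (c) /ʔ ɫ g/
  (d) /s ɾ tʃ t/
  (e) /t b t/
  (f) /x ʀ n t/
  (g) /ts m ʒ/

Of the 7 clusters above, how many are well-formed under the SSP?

(a) 3-4-3-1 → violates
(b) 5-7-7-7 → violates
(c) 1-5-1 → violates
(d) 3-6-2-1 → violates
(e) 1-1-1 → obeys
(f) 3-6-4-1 → violates
(g) 2-4-3 → violates

1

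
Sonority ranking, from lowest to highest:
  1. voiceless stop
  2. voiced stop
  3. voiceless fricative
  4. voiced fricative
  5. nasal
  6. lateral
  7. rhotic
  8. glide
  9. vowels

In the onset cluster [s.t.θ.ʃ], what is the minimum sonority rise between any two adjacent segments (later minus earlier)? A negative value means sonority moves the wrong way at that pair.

-2

/s/ — voiceless fricative, sonority 3.
/t/ — voiceless stop, sonority 1.
/θ/ — voiceless fricative, sonority 3.
/ʃ/ — voiceless fricative, sonority 3.
/s/→/t/: change -2.
/t/→/θ/: change +2.
/θ/→/ʃ/: change +0.
Minimum = -2.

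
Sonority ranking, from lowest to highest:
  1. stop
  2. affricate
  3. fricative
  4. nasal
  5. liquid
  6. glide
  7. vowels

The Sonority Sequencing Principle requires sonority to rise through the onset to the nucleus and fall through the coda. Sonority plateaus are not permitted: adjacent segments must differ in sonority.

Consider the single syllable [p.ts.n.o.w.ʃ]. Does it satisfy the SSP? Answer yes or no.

Onset: /p/ is a stop (sonority 1), /ts/ is an affricate (sonority 2), /n/ is a nasal (sonority 4); then the nucleus /o/ (sonority 7).
Onset profile 1-2-4-7 — rises to the nucleus.
Coda: /w/ is a glide (sonority 6), /ʃ/ is a fricative (sonority 3).
Coda profile 7-6-3 — falls from the nucleus.

yes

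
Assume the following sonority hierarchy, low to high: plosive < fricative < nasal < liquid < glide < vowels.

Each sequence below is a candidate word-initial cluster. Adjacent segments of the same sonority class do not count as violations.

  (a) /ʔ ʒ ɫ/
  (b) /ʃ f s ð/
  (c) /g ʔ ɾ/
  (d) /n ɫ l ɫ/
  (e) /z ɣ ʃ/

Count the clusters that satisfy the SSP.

(a) sonority 1-2-4: well-formed.
(b) sonority 2-2-2-2: well-formed.
(c) sonority 1-1-4: well-formed.
(d) sonority 3-4-4-4: well-formed.
(e) sonority 2-2-2: well-formed.

5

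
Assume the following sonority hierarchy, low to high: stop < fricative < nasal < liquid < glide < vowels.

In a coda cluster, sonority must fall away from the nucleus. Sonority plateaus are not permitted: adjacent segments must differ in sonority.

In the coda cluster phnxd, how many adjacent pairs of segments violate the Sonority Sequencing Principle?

2

/p/ is a stop (sonority 1).
/h/ is a fricative (sonority 2).
/n/ is a nasal (sonority 3).
/x/ is a fricative (sonority 2).
/d/ is a stop (sonority 1).
/p/→/h/: 1→2 (does not fall) — violation.
/h/→/n/: 2→3 (does not fall) — violation.
/n/→/x/: 3→2 (falls) — ok.
/x/→/d/: 2→1 (falls) — ok.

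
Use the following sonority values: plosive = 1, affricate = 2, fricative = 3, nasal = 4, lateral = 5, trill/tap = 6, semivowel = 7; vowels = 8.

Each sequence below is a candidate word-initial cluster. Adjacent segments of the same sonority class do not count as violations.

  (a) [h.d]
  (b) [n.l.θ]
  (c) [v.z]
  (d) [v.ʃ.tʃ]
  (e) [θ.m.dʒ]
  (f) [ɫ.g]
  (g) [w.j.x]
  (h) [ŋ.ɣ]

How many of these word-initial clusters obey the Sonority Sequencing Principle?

1

(a) sonority 3-1: ill-formed.
(b) sonority 4-5-3: ill-formed.
(c) sonority 3-3: well-formed.
(d) sonority 3-3-2: ill-formed.
(e) sonority 3-4-2: ill-formed.
(f) sonority 5-1: ill-formed.
(g) sonority 7-7-3: ill-formed.
(h) sonority 4-3: ill-formed.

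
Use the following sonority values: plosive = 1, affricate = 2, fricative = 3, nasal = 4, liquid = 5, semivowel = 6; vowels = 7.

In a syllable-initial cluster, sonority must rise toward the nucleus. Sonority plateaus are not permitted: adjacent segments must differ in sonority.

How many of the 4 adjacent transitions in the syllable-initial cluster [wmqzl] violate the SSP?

2

/w/ is a semivowel (sonority 6).
/m/ is a nasal (sonority 4).
/q/ is a plosive (sonority 1).
/z/ is a fricative (sonority 3).
/l/ is a liquid (sonority 5).
/w/→/m/: 6→4 (does not rise) — violation.
/m/→/q/: 4→1 (does not rise) — violation.
/q/→/z/: 1→3 (rises) — ok.
/z/→/l/: 3→5 (rises) — ok.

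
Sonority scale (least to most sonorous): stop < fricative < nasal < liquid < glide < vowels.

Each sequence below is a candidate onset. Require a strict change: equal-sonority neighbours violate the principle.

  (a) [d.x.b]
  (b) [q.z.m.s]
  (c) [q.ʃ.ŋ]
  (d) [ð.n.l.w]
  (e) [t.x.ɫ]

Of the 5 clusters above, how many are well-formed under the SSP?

(a) [d.x.b]: profile 1-2-1 — violates.
(b) [q.z.m.s]: profile 1-2-3-2 — violates.
(c) [q.ʃ.ŋ]: profile 1-2-3 — obeys.
(d) [ð.n.l.w]: profile 2-3-4-5 — obeys.
(e) [t.x.ɫ]: profile 1-2-4 — obeys.

3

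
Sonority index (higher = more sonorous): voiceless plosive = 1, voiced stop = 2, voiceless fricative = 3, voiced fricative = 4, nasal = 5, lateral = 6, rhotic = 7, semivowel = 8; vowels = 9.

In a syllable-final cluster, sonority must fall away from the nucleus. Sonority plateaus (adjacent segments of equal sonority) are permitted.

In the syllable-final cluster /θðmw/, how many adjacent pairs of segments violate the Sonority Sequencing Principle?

3

/θ/ is a voiceless fricative (sonority 3).
/ð/ is a voiced fricative (sonority 4).
/m/ is a nasal (sonority 5).
/w/ is a semivowel (sonority 8).
/θ/→/ð/: 3→4 (does not fall) — violation.
/ð/→/m/: 4→5 (does not fall) — violation.
/m/→/w/: 5→8 (does not fall) — violation.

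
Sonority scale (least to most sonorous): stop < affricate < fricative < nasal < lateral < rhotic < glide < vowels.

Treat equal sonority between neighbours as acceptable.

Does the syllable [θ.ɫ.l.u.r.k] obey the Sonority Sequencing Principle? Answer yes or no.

Onset: /θ/ is a fricative (sonority 3), /ɫ/ is a lateral (sonority 5), /l/ is a lateral (sonority 5); then the nucleus /u/ (sonority 8).
Onset profile 3-5-5-8 — rises to the nucleus.
Coda: /r/ is a rhotic (sonority 6), /k/ is a stop (sonority 1).
Coda profile 8-6-1 — falls from the nucleus.

yes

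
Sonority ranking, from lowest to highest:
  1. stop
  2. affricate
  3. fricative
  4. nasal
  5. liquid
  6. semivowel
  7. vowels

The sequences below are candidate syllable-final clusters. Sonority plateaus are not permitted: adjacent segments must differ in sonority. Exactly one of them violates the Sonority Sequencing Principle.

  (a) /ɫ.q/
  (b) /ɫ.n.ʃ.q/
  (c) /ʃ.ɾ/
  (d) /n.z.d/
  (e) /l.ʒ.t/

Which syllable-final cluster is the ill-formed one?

(a) /ɫ.q/: profile 5-1 — obeys.
(b) /ɫ.n.ʃ.q/: profile 5-4-3-1 — obeys.
(c) /ʃ.ɾ/: profile 3-5 — violates.
(d) /n.z.d/: profile 4-3-1 — obeys.
(e) /l.ʒ.t/: profile 5-3-1 — obeys.

c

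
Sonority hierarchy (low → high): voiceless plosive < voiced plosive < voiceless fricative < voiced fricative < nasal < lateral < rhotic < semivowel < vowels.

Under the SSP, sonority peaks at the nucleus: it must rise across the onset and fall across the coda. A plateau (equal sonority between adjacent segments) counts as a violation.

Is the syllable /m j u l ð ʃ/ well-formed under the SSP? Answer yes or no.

Onset: /m/ is a nasal (sonority 5), /j/ is a semivowel (sonority 8); then the nucleus /u/ (sonority 9).
Onset profile 5-8-9 — rises to the nucleus.
Coda: /l/ is a lateral (sonority 6), /ð/ is a voiced fricative (sonority 4), /ʃ/ is a voiceless fricative (sonority 3).
Coda profile 9-6-4-3 — falls from the nucleus.

yes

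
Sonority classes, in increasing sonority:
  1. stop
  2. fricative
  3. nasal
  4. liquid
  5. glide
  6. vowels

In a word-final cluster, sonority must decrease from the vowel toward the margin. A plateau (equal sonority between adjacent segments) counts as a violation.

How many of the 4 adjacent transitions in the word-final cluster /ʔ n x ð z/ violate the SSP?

/ʔ/ — stop, sonority 1.
/n/ — nasal, sonority 3.
/x/ — fricative, sonority 2.
/ð/ — fricative, sonority 2.
/z/ — fricative, sonority 2.
/ʔ/→/n/: 1→3 (does not fall) — violation.
/n/→/x/: 3→2 (falls) — ok.
/x/→/ð/: 2→2 (plateau) — violation.
/ð/→/z/: 2→2 (plateau) — violation.

3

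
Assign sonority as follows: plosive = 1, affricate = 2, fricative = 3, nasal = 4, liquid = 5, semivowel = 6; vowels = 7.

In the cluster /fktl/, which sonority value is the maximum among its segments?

5

/f/ — fricative, sonority 3.
/k/ — plosive, sonority 1.
/t/ — plosive, sonority 1.
/l/ — liquid, sonority 5.
The maximum is 5.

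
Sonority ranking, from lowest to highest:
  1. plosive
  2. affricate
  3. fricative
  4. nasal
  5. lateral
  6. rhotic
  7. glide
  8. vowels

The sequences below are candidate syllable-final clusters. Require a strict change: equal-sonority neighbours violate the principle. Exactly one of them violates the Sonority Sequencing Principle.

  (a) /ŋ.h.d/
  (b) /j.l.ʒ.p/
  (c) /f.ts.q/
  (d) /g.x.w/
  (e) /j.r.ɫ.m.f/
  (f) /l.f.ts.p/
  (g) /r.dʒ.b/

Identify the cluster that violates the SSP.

d

(a) sonority 4-3-1: well-formed.
(b) sonority 7-5-3-1: well-formed.
(c) sonority 3-2-1: well-formed.
(d) sonority 1-3-7: ill-formed.
(e) sonority 7-6-5-4-3: well-formed.
(f) sonority 5-3-2-1: well-formed.
(g) sonority 6-2-1: well-formed.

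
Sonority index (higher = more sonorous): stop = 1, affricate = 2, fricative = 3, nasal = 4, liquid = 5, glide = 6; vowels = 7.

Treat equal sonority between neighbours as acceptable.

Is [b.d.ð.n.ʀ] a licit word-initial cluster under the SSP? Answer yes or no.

/b/ is a stop (sonority 1).
/d/ is a stop (sonority 1).
/ð/ is a fricative (sonority 3).
/n/ is a nasal (sonority 4).
/ʀ/ is a liquid (sonority 5).
The profile 1-1-3-4-5 is non-decreasing (plateaus allowed), so the word-initial cluster satisfies the SSP.

yes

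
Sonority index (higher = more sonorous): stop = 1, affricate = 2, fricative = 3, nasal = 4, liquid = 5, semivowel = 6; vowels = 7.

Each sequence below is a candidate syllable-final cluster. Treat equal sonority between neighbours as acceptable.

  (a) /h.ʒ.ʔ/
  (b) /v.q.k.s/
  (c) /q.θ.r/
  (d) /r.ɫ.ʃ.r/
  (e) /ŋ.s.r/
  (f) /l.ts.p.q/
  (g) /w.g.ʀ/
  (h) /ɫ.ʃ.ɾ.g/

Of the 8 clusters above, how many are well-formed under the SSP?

(a) sonority 3-3-1: well-formed.
(b) sonority 3-1-1-3: ill-formed.
(c) sonority 1-3-5: ill-formed.
(d) sonority 5-5-3-5: ill-formed.
(e) sonority 4-3-5: ill-formed.
(f) sonority 5-2-1-1: well-formed.
(g) sonority 6-1-5: ill-formed.
(h) sonority 5-3-5-1: ill-formed.

2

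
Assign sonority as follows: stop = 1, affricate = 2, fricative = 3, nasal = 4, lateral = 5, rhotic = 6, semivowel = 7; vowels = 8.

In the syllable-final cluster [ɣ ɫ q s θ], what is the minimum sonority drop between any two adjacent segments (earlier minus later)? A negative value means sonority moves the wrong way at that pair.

-2

/ɣ/ is a fricative (sonority 3).
/ɫ/ is a lateral (sonority 5).
/q/ is a stop (sonority 1).
/s/ is a fricative (sonority 3).
/θ/ is a fricative (sonority 3).
/ɣ/→/ɫ/: change -2.
/ɫ/→/q/: change +4.
/q/→/s/: change -2.
/s/→/θ/: change +0.
Minimum = -2.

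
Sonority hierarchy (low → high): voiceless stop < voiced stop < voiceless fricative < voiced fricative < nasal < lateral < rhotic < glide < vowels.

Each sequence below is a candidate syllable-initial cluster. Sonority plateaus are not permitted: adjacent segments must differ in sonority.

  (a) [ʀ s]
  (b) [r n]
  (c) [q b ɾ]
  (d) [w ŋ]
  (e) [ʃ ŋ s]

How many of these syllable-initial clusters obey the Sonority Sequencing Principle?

1

(a) [ʀ s]: profile 7-3 — violates.
(b) [r n]: profile 7-5 — violates.
(c) [q b ɾ]: profile 1-2-7 — obeys.
(d) [w ŋ]: profile 8-5 — violates.
(e) [ʃ ŋ s]: profile 3-5-3 — violates.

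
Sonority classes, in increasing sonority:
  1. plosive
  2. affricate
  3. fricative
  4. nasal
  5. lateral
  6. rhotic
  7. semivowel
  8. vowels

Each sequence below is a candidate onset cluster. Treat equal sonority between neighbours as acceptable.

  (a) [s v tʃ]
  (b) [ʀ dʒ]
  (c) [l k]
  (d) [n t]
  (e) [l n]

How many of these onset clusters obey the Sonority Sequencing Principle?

(a) 3-3-2 → violates
(b) 6-2 → violates
(c) 5-1 → violates
(d) 4-1 → violates
(e) 5-4 → violates

0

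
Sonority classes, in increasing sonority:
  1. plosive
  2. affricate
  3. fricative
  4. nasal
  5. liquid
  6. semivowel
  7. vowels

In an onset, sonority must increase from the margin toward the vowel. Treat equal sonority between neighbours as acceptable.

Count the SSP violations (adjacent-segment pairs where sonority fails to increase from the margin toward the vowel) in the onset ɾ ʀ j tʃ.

/ɾ/: liquid = 5.
/ʀ/: liquid = 5.
/j/: semivowel = 6.
/tʃ/: affricate = 2.
/ɾ/→/ʀ/: 5→5 (plateau, allowed) — ok.
/ʀ/→/j/: 5→6 (rises) — ok.
/j/→/tʃ/: 6→2 (does not rise) — violation.

1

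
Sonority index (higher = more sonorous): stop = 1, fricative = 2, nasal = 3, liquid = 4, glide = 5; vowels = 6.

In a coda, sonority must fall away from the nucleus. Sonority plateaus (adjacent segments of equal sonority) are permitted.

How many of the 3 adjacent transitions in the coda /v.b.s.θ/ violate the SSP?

1

/v/ — fricative, sonority 2.
/b/ — stop, sonority 1.
/s/ — fricative, sonority 2.
/θ/ — fricative, sonority 2.
/v/→/b/: 2→1 (falls) — ok.
/b/→/s/: 1→2 (does not fall) — violation.
/s/→/θ/: 2→2 (plateau, allowed) — ok.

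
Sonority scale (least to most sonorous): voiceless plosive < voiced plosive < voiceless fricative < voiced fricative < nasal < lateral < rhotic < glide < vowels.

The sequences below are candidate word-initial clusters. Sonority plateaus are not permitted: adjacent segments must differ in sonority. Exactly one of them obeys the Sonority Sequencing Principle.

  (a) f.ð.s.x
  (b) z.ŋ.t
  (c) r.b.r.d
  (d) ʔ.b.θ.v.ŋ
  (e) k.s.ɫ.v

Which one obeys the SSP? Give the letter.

(a) sonority 3-4-3-3: ill-formed.
(b) sonority 4-5-1: ill-formed.
(c) sonority 7-2-7-2: ill-formed.
(d) sonority 1-2-3-4-5: well-formed.
(e) sonority 1-3-6-4: ill-formed.

d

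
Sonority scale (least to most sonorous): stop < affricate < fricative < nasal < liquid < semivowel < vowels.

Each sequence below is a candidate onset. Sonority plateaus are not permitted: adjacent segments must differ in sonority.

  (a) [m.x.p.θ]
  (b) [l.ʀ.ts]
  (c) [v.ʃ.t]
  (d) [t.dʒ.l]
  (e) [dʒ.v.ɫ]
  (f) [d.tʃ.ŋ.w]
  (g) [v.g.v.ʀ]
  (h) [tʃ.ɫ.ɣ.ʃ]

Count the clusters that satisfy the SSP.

(a) sonority 4-3-1-3: ill-formed.
(b) sonority 5-5-2: ill-formed.
(c) sonority 3-3-1: ill-formed.
(d) sonority 1-2-5: well-formed.
(e) sonority 2-3-5: well-formed.
(f) sonority 1-2-4-6: well-formed.
(g) sonority 3-1-3-5: ill-formed.
(h) sonority 2-5-3-3: ill-formed.

3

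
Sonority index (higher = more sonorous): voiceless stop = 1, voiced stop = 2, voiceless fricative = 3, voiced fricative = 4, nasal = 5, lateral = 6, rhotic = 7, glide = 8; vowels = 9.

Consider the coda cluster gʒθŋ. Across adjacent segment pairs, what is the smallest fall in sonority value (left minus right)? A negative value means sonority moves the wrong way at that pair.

-2

/g/ — voiced stop, sonority 2.
/ʒ/ — voiced fricative, sonority 4.
/θ/ — voiceless fricative, sonority 3.
/ŋ/ — nasal, sonority 5.
/g/→/ʒ/: change -2.
/ʒ/→/θ/: change +1.
/θ/→/ŋ/: change -2.
Minimum = -2.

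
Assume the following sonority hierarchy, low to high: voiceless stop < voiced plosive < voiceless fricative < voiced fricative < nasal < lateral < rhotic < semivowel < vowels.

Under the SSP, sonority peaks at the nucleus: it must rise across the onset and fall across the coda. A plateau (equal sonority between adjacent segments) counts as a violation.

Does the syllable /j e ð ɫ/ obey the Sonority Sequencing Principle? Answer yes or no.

Onset: /j/ is a semivowel (sonority 8); then the nucleus /e/ (sonority 9).
Onset profile 8-9 — rises to the nucleus.
Coda: /ð/ is a voiced fricative (sonority 4), /ɫ/ is a lateral (sonority 6).
Coda profile 9-4-6 — does not strictly fall throughout.

no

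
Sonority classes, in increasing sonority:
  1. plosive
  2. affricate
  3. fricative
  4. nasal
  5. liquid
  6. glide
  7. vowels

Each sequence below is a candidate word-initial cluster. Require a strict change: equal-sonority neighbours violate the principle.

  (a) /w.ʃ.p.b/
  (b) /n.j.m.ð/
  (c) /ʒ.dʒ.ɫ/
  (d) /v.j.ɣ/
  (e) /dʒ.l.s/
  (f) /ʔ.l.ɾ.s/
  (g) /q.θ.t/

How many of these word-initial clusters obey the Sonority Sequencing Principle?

0

(a) sonority 6-3-1-1: ill-formed.
(b) sonority 4-6-4-3: ill-formed.
(c) sonority 3-2-5: ill-formed.
(d) sonority 3-6-3: ill-formed.
(e) sonority 2-5-3: ill-formed.
(f) sonority 1-5-5-3: ill-formed.
(g) sonority 1-3-1: ill-formed.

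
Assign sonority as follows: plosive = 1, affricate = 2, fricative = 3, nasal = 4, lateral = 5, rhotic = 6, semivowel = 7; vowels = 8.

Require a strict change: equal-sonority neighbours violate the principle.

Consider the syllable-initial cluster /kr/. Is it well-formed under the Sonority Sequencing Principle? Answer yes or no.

yes

/k/ — plosive, sonority 1.
/r/ — rhotic, sonority 6.
The profile 1-6 strictly rises, so the syllable-initial cluster satisfies the SSP.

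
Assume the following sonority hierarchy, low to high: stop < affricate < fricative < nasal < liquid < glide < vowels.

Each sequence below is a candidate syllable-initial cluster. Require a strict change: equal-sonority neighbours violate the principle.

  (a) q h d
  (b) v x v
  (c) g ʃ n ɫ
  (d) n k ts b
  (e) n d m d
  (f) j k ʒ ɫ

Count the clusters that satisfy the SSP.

(a) sonority 1-3-1: ill-formed.
(b) sonority 3-3-3: ill-formed.
(c) sonority 1-3-4-5: well-formed.
(d) sonority 4-1-2-1: ill-formed.
(e) sonority 4-1-4-1: ill-formed.
(f) sonority 6-1-3-5: ill-formed.

1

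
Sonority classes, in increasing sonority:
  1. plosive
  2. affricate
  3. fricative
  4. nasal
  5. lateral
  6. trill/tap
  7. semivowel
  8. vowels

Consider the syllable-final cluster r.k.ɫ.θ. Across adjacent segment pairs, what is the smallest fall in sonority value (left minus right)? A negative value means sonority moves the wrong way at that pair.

/r/ — trill/tap, sonority 6.
/k/ — plosive, sonority 1.
/ɫ/ — lateral, sonority 5.
/θ/ — fricative, sonority 3.
/r/→/k/: change +5.
/k/→/ɫ/: change -4.
/ɫ/→/θ/: change +2.
Minimum = -4.

-4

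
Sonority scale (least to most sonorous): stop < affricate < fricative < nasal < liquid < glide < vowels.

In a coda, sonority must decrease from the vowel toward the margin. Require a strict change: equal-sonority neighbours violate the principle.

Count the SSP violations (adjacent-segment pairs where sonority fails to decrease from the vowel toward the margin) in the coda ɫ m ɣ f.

/ɫ/ — liquid, sonority 5.
/m/ — nasal, sonority 4.
/ɣ/ — fricative, sonority 3.
/f/ — fricative, sonority 3.
/ɫ/→/m/: 5→4 (falls) — ok.
/m/→/ɣ/: 4→3 (falls) — ok.
/ɣ/→/f/: 3→3 (plateau) — violation.

1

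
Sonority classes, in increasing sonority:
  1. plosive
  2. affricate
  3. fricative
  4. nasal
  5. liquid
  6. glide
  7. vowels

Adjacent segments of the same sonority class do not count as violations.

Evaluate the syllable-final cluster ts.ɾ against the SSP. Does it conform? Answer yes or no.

no

/ts/: affricate = 2.
/ɾ/: liquid = 5.
The profile is 2-5. Between /ts/ (2) and /ɾ/ (5) sonority does not fall, so the cluster violates the SSP.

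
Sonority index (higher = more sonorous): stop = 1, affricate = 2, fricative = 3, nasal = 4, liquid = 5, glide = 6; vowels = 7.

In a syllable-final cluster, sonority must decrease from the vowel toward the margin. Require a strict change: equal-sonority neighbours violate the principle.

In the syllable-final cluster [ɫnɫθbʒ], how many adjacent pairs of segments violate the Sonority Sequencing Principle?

/ɫ/: liquid = 5.
/n/: nasal = 4.
/ɫ/: liquid = 5.
/θ/: fricative = 3.
/b/: stop = 1.
/ʒ/: fricative = 3.
/ɫ/→/n/: 5→4 (falls) — ok.
/n/→/ɫ/: 4→5 (does not fall) — violation.
/ɫ/→/θ/: 5→3 (falls) — ok.
/θ/→/b/: 3→1 (falls) — ok.
/b/→/ʒ/: 1→3 (does not fall) — violation.

2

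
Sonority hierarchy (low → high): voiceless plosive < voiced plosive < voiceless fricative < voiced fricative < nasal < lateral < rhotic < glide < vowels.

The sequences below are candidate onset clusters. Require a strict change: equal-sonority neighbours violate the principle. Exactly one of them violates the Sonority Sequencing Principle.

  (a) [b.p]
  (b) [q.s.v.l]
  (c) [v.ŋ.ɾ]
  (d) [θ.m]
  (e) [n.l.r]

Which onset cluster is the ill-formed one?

a

(a) [b.p]: profile 2-1 — violates.
(b) [q.s.v.l]: profile 1-3-4-6 — obeys.
(c) [v.ŋ.ɾ]: profile 4-5-7 — obeys.
(d) [θ.m]: profile 3-5 — obeys.
(e) [n.l.r]: profile 5-6-7 — obeys.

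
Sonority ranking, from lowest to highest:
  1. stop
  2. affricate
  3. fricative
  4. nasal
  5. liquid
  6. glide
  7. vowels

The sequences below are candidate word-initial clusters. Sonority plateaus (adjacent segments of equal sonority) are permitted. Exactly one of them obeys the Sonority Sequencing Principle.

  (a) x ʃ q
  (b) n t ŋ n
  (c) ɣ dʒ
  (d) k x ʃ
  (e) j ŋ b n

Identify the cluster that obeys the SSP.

(a) sonority 3-3-1: ill-formed.
(b) sonority 4-1-4-4: ill-formed.
(c) sonority 3-2: ill-formed.
(d) sonority 1-3-3: well-formed.
(e) sonority 6-4-1-4: ill-formed.

d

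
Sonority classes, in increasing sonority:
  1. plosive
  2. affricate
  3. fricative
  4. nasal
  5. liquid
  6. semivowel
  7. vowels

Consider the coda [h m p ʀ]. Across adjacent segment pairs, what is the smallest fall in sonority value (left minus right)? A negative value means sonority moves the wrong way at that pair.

/h/ is a fricative (sonority 3).
/m/ is a nasal (sonority 4).
/p/ is a plosive (sonority 1).
/ʀ/ is a liquid (sonority 5).
/h/→/m/: change -1.
/m/→/p/: change +3.
/p/→/ʀ/: change -4.
Minimum = -4.

-4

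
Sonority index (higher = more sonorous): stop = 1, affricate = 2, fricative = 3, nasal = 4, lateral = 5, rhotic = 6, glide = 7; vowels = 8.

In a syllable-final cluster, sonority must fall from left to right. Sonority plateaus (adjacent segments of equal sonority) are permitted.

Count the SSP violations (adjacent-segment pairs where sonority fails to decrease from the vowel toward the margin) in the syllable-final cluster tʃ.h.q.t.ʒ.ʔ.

2

/tʃ/ — affricate, sonority 2.
/h/ — fricative, sonority 3.
/q/ — stop, sonority 1.
/t/ — stop, sonority 1.
/ʒ/ — fricative, sonority 3.
/ʔ/ — stop, sonority 1.
/tʃ/→/h/: 2→3 (does not fall) — violation.
/h/→/q/: 3→1 (falls) — ok.
/q/→/t/: 1→1 (plateau, allowed) — ok.
/t/→/ʒ/: 1→3 (does not fall) — violation.
/ʒ/→/ʔ/: 3→1 (falls) — ok.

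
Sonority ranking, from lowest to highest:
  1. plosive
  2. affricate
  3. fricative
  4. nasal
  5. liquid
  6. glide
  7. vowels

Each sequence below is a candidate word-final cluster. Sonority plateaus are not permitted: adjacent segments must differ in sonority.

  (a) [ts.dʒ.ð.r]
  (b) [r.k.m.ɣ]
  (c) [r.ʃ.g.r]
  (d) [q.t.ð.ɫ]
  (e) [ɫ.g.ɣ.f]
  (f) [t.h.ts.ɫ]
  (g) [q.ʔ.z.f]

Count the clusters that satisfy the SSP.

(a) [ts.dʒ.ð.r]: profile 2-2-3-5 — violates.
(b) [r.k.m.ɣ]: profile 5-1-4-3 — violates.
(c) [r.ʃ.g.r]: profile 5-3-1-5 — violates.
(d) [q.t.ð.ɫ]: profile 1-1-3-5 — violates.
(e) [ɫ.g.ɣ.f]: profile 5-1-3-3 — violates.
(f) [t.h.ts.ɫ]: profile 1-3-2-5 — violates.
(g) [q.ʔ.z.f]: profile 1-1-3-3 — violates.

0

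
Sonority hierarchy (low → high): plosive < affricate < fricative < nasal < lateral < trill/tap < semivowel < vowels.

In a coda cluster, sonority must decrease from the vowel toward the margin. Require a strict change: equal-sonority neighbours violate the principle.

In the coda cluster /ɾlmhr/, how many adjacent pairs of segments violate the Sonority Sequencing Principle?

/ɾ/: trill/tap = 6.
/l/: lateral = 5.
/m/: nasal = 4.
/h/: fricative = 3.
/r/: trill/tap = 6.
/ɾ/→/l/: 6→5 (falls) — ok.
/l/→/m/: 5→4 (falls) — ok.
/m/→/h/: 4→3 (falls) — ok.
/h/→/r/: 3→6 (does not fall) — violation.

1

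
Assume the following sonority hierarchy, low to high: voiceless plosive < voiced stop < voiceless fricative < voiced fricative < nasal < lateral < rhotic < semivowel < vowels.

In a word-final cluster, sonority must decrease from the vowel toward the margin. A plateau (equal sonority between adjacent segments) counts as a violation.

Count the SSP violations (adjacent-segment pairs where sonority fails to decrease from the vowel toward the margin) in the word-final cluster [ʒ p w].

/ʒ/ is a voiced fricative (sonority 4).
/p/ is a voiceless plosive (sonority 1).
/w/ is a semivowel (sonority 8).
/ʒ/→/p/: 4→1 (falls) — ok.
/p/→/w/: 1→8 (does not fall) — violation.

1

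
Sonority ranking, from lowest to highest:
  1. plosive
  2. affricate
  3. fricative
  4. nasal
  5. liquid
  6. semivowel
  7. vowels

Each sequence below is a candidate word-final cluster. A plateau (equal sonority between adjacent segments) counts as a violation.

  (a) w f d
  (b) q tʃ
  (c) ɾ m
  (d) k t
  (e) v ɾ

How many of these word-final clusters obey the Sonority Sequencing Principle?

(a) sonority 6-3-1: well-formed.
(b) sonority 1-2: ill-formed.
(c) sonority 5-4: well-formed.
(d) sonority 1-1: ill-formed.
(e) sonority 3-5: ill-formed.

2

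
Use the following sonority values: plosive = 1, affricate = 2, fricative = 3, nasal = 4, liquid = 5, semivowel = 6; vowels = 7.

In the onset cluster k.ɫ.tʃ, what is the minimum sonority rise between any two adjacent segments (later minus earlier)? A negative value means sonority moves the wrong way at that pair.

-3

/k/ — plosive, sonority 1.
/ɫ/ — liquid, sonority 5.
/tʃ/ — affricate, sonority 2.
/k/→/ɫ/: change +4.
/ɫ/→/tʃ/: change -3.
Minimum = -3.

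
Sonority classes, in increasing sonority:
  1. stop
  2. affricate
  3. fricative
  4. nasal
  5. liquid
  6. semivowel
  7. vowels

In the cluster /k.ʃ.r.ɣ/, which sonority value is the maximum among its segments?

/k/: stop = 1.
/ʃ/: fricative = 3.
/r/: liquid = 5.
/ɣ/: fricative = 3.
The maximum is 5.

5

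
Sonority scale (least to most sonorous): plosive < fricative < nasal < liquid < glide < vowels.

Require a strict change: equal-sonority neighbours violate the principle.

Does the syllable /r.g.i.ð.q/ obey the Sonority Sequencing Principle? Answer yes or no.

Onset: /r/ is a liquid (sonority 4), /g/ is a plosive (sonority 1); then the nucleus /i/ (sonority 6).
Onset profile 4-1-6 — does not strictly rise throughout.
Coda: /ð/ is a fricative (sonority 2), /q/ is a plosive (sonority 1).
Coda profile 6-2-1 — falls from the nucleus.

no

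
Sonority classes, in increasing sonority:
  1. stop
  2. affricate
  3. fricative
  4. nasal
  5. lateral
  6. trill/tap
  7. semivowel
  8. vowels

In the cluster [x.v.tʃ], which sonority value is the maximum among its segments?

/x/ — fricative, sonority 3.
/v/ — fricative, sonority 3.
/tʃ/ — affricate, sonority 2.
The maximum is 3.

3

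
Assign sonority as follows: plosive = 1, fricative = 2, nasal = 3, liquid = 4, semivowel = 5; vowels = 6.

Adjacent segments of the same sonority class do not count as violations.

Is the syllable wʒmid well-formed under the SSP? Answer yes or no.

no

Onset: /w/ is a semivowel (sonority 5), /ʒ/ is a fricative (sonority 2), /m/ is a nasal (sonority 3); then the nucleus /i/ (sonority 6).
Onset profile 5-2-3-6 — does not rise throughout.
Coda: /d/ is a plosive (sonority 1).
Coda profile 6-1 — falls from the nucleus.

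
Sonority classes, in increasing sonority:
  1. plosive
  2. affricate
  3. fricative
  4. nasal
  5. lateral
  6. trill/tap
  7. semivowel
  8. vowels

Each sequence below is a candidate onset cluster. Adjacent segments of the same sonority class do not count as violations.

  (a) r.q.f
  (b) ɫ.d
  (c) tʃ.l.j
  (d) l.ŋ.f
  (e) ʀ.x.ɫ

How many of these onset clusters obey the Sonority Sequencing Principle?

(a) 6-1-3 → violates
(b) 5-1 → violates
(c) 2-5-7 → obeys
(d) 5-4-3 → violates
(e) 6-3-5 → violates

1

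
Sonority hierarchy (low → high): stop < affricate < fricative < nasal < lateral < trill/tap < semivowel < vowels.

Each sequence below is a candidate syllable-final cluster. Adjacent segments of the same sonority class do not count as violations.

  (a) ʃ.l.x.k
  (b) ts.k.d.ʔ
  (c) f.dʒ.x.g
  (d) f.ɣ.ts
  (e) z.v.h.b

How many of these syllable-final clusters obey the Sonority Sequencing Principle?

(a) sonority 3-5-3-1: ill-formed.
(b) sonority 2-1-1-1: well-formed.
(c) sonority 3-2-3-1: ill-formed.
(d) sonority 3-3-2: well-formed.
(e) sonority 3-3-3-1: well-formed.

3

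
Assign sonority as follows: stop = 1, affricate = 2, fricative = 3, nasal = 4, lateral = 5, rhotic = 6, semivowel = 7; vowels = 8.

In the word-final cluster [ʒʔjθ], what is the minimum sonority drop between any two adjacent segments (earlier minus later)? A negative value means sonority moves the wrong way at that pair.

/ʒ/ is a fricative (sonority 3).
/ʔ/ is a stop (sonority 1).
/j/ is a semivowel (sonority 7).
/θ/ is a fricative (sonority 3).
/ʒ/→/ʔ/: change +2.
/ʔ/→/j/: change -6.
/j/→/θ/: change +4.
Minimum = -6.

-6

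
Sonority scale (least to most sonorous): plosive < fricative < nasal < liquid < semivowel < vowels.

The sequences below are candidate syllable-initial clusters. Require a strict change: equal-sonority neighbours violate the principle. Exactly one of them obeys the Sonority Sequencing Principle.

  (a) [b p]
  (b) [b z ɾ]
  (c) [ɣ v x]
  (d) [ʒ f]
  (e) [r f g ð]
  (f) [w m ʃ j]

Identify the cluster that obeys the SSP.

b

(a) sonority 1-1: ill-formed.
(b) sonority 1-2-4: well-formed.
(c) sonority 2-2-2: ill-formed.
(d) sonority 2-2: ill-formed.
(e) sonority 4-2-1-2: ill-formed.
(f) sonority 5-3-2-5: ill-formed.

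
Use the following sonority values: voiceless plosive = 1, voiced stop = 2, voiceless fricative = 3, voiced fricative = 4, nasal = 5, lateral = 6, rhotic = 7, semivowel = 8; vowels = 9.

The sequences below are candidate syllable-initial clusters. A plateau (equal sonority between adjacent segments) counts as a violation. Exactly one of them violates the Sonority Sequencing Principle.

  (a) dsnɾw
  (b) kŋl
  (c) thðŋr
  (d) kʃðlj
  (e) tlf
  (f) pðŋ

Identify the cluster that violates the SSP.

e

(a) sonority 2-3-5-7-8: well-formed.
(b) sonority 1-5-6: well-formed.
(c) sonority 1-3-4-5-7: well-formed.
(d) sonority 1-3-4-6-8: well-formed.
(e) sonority 1-6-3: ill-formed.
(f) sonority 1-4-5: well-formed.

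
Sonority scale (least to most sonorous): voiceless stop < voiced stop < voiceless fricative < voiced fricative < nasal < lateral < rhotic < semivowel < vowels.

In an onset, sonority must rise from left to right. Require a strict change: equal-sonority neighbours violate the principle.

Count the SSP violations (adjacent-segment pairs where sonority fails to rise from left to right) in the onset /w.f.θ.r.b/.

/w/ — semivowel, sonority 8.
/f/ — voiceless fricative, sonority 3.
/θ/ — voiceless fricative, sonority 3.
/r/ — rhotic, sonority 7.
/b/ — voiced stop, sonority 2.
/w/→/f/: 8→3 (does not rise) — violation.
/f/→/θ/: 3→3 (plateau) — violation.
/θ/→/r/: 3→7 (rises) — ok.
/r/→/b/: 7→2 (does not rise) — violation.

3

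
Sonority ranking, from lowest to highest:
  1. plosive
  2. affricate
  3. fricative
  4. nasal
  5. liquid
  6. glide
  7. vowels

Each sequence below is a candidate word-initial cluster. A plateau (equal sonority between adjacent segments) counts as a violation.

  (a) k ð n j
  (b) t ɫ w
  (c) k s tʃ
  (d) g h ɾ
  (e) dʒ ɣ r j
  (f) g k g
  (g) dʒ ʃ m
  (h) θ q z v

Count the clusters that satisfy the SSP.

(a) 1-3-4-6 → obeys
(b) 1-5-6 → obeys
(c) 1-3-2 → violates
(d) 1-3-5 → obeys
(e) 2-3-5-6 → obeys
(f) 1-1-1 → violates
(g) 2-3-4 → obeys
(h) 3-1-3-3 → violates

5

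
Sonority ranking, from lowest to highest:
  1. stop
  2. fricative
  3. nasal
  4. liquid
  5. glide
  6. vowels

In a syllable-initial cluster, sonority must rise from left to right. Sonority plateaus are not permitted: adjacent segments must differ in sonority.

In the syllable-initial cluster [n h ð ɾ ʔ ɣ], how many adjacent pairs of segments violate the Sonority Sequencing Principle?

3

/n/ — nasal, sonority 3.
/h/ — fricative, sonority 2.
/ð/ — fricative, sonority 2.
/ɾ/ — liquid, sonority 4.
/ʔ/ — stop, sonority 1.
/ɣ/ — fricative, sonority 2.
/n/→/h/: 3→2 (does not rise) — violation.
/h/→/ð/: 2→2 (plateau) — violation.
/ð/→/ɾ/: 2→4 (rises) — ok.
/ɾ/→/ʔ/: 4→1 (does not rise) — violation.
/ʔ/→/ɣ/: 1→2 (rises) — ok.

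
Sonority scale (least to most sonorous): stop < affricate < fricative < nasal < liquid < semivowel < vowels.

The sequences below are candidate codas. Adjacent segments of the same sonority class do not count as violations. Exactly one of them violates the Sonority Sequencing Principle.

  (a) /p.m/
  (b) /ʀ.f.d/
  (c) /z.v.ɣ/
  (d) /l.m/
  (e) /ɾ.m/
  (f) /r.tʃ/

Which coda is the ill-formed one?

(a) 1-4 → violates
(b) 5-3-1 → obeys
(c) 3-3-3 → obeys
(d) 5-4 → obeys
(e) 5-4 → obeys
(f) 5-2 → obeys

a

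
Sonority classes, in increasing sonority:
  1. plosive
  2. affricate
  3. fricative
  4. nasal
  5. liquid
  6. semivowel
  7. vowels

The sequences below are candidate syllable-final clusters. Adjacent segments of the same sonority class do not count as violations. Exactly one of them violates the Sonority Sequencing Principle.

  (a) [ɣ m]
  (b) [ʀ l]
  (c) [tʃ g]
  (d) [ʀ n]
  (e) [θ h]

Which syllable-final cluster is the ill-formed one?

(a) [ɣ m]: profile 3-4 — violates.
(b) [ʀ l]: profile 5-5 — obeys.
(c) [tʃ g]: profile 2-1 — obeys.
(d) [ʀ n]: profile 5-4 — obeys.
(e) [θ h]: profile 3-3 — obeys.

a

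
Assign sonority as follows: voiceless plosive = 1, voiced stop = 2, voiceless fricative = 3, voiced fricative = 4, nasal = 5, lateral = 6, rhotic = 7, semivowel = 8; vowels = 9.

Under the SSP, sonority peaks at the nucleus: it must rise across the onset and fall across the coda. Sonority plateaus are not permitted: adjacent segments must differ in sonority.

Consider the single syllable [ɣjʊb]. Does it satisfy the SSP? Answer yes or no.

Onset: /ɣ/ is a voiced fricative (sonority 4), /j/ is a semivowel (sonority 8); then the nucleus /ʊ/ (sonority 9).
Onset profile 4-8-9 — rises to the nucleus.
Coda: /b/ is a voiced stop (sonority 2).
Coda profile 9-2 — falls from the nucleus.

yes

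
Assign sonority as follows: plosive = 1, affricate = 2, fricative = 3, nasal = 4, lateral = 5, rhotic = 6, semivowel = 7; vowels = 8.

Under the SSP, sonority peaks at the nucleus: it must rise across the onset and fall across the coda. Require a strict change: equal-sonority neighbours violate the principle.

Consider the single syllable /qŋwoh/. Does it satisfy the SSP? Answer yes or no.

Onset: /q/ is a plosive (sonority 1), /ŋ/ is a nasal (sonority 4), /w/ is a semivowel (sonority 7); then the nucleus /o/ (sonority 8).
Onset profile 1-4-7-8 — rises to the nucleus.
Coda: /h/ is a fricative (sonority 3).
Coda profile 8-3 — falls from the nucleus.

yes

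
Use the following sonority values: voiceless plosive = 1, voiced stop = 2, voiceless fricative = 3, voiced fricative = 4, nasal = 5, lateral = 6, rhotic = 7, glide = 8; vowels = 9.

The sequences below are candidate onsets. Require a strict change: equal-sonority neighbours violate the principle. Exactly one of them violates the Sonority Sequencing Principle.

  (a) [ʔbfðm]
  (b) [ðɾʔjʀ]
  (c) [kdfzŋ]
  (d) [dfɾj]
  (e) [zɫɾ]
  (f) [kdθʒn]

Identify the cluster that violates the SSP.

b

(a) 1-2-3-4-5 → obeys
(b) 4-7-1-8-7 → violates
(c) 1-2-3-4-5 → obeys
(d) 2-3-7-8 → obeys
(e) 4-6-7 → obeys
(f) 1-2-3-4-5 → obeys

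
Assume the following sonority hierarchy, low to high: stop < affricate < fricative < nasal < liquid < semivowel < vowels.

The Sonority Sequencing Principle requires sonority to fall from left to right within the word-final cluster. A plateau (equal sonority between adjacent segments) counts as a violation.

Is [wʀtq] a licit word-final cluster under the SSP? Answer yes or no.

no

/w/ — semivowel, sonority 6.
/ʀ/ — liquid, sonority 5.
/t/ — stop, sonority 1.
/q/ — stop, sonority 1.
The profile is 6-5-1-1. Between /t/ (1) and /q/ (1) sonority does not fall, so the cluster violates the SSP.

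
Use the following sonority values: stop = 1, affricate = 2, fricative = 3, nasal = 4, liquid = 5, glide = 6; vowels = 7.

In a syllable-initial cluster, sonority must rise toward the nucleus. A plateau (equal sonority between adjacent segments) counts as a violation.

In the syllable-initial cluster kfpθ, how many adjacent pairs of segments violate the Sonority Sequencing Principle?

/k/ — stop, sonority 1.
/f/ — fricative, sonority 3.
/p/ — stop, sonority 1.
/θ/ — fricative, sonority 3.
/k/→/f/: 1→3 (rises) — ok.
/f/→/p/: 3→1 (does not rise) — violation.
/p/→/θ/: 1→3 (rises) — ok.

1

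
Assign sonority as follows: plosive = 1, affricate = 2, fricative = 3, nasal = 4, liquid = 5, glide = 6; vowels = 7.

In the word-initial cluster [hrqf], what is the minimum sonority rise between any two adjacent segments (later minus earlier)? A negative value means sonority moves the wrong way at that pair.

/h/ — fricative, sonority 3.
/r/ — liquid, sonority 5.
/q/ — plosive, sonority 1.
/f/ — fricative, sonority 3.
/h/→/r/: change +2.
/r/→/q/: change -4.
/q/→/f/: change +2.
Minimum = -4.

-4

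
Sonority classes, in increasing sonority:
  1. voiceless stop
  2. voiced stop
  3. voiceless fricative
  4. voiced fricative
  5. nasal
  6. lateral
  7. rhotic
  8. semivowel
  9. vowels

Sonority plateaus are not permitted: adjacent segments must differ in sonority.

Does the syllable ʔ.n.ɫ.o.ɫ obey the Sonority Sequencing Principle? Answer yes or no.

Onset: /ʔ/ is a voiceless stop (sonority 1), /n/ is a nasal (sonority 5), /ɫ/ is a lateral (sonority 6); then the nucleus /o/ (sonority 9).
Onset profile 1-5-6-9 — rises to the nucleus.
Coda: /ɫ/ is a lateral (sonority 6).
Coda profile 9-6 — falls from the nucleus.

yes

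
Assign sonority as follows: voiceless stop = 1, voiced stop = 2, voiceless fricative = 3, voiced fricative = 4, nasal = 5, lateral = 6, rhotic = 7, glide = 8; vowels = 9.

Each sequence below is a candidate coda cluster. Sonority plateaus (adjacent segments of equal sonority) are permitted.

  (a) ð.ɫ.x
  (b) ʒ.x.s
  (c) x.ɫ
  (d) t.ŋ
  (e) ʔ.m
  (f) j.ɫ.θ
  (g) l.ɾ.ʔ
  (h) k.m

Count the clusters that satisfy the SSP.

(a) 4-6-3 → violates
(b) 4-3-3 → obeys
(c) 3-6 → violates
(d) 1-5 → violates
(e) 1-5 → violates
(f) 8-6-3 → obeys
(g) 6-7-1 → violates
(h) 1-5 → violates

2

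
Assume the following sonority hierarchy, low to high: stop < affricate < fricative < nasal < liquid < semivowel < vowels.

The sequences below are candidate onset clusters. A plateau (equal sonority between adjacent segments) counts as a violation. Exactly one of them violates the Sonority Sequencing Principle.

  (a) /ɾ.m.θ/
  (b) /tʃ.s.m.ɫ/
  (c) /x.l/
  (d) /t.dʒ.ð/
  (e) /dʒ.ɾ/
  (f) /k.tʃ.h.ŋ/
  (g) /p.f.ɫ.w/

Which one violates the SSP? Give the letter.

(a) 5-4-3 → violates
(b) 2-3-4-5 → obeys
(c) 3-5 → obeys
(d) 1-2-3 → obeys
(e) 2-5 → obeys
(f) 1-2-3-4 → obeys
(g) 1-3-5-6 → obeys

a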